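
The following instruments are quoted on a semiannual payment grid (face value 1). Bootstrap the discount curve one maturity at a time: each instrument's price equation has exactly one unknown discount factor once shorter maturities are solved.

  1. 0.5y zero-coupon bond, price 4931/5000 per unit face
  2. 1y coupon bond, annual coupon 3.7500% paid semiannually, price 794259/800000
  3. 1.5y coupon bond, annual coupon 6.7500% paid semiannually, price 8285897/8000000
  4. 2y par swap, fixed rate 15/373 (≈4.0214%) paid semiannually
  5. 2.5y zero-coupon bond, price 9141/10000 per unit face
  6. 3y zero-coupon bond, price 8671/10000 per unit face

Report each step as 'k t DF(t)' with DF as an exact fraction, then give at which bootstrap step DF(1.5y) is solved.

step 1 [0.5y] zero: DF = P = 4931/5000 ≈ 0.986200
step 2 [1y] bond c/2=3/160: DF=(794259/800000 − 3/160·(0.986200))/(1+3/160) = 2391/2500 ≈ 0.956400
step 3 [1.5y] bond c/2=27/800: DF=(8285897/8000000 − 27/800·(0.986200+0.956400))/(1+27/800) = 1877/2000 ≈ 0.938500
step 4 [2y] swap r/2=15/746: DF=(1 − 15/746·(0.986200+0.956400+0.938500))/(1+15/746) = 1847/2000 ≈ 0.923500
step 5 [2.5y] zero: DF = P = 9141/10000 ≈ 0.914100
step 6 [3y] zero: DF = P = 8671/10000 ≈ 0.867100

1 1/2 4931/5000
2 1 2391/2500
3 3/2 1877/2000
4 2 1847/2000
5 5/2 9141/10000
6 3 8671/10000
DF(1.5y) is solved at step 3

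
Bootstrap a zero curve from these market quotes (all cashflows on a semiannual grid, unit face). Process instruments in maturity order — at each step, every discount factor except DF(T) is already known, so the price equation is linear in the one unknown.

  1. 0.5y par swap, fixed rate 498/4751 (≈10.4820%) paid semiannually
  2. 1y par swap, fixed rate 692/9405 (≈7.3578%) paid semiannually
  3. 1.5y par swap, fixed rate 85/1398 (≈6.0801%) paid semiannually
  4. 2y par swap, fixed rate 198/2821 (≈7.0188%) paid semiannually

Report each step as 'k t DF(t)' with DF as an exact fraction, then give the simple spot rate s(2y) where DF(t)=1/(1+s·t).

step 1 [0.5y] swap r/2=249/4751: DF=(1 − 249/4751·(0))/(1+249/4751) = 4751/5000 ≈ 0.950200
step 2 [1y] swap r/2=346/9405: DF=(1 − 346/9405·(0.950200))/(1+346/9405) = 2327/2500 ≈ 0.930800
step 3 [1.5y] swap r/2=85/2796: DF=(1 − 85/2796·(0.950200+0.930800))/(1+85/2796) = 183/200 ≈ 0.915000
step 4 [2y] swap r/2=99/2821: DF=(1 − 99/2821·(0.950200+0.930800+0.915000))/(1+99/2821) = 8713/10000 ≈ 0.871300

1 1/2 4751/5000
2 1 2327/2500
3 3/2 183/200
4 2 8713/10000
s(2y) = (1/(8713/10000) − 1)/(2) = 1287/17426 ≈ 7.3855%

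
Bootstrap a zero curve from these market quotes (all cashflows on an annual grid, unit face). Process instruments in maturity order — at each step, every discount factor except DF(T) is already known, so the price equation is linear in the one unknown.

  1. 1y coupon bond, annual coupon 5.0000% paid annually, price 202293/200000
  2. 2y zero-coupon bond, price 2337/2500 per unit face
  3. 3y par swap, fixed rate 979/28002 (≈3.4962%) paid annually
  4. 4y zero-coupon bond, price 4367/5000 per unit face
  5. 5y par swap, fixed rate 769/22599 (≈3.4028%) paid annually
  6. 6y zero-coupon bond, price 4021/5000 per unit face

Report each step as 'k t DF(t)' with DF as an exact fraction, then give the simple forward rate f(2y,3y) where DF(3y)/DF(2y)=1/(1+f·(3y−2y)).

1 1 9633/10000
2 2 2337/2500
3 3 9021/10000
4 4 4367/5000
5 5 4231/5000
6 6 4021/5000
f(2y,3y) = ((2337/2500)/(9021/10000) − 1)/(1) = 109/3007 ≈ 3.6249%

step 1 [1y] bond c/1=1/20: DF=(202293/200000 − 1/20·(0))/(1+1/20) = 9633/10000 ≈ 0.963300
step 2 [2y] zero: DF = P = 2337/2500 ≈ 0.934800
step 3 [3y] swap r/1=979/28002: DF=(1 − 979/28002·(0.963300+0.934800))/(1+979/28002) = 9021/10000 ≈ 0.902100
step 4 [4y] zero: DF = P = 4367/5000 ≈ 0.873400
step 5 [5y] swap r/1=769/22599: DF=(1 − 769/22599·(0.963300+0.934800+0.902100+0.873400))/(1+769/22599) = 4231/5000 ≈ 0.846200
step 6 [6y] zero: DF = P = 4021/5000 ≈ 0.804200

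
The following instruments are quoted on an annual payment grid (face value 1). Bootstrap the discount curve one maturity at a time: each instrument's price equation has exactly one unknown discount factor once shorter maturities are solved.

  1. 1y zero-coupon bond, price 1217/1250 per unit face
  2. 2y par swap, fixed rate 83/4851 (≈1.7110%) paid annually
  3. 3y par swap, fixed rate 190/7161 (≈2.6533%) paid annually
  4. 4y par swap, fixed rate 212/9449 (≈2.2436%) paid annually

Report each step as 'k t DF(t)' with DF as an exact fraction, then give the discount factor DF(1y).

1 1 1217/1250
2 2 2417/2500
3 3 231/250
4 4 572/625
DF(1y) = 1217/1250 ≈ 0.973600

step 1 [1y] zero: DF = P = 1217/1250 ≈ 0.973600
step 2 [2y] swap r/1=83/4851: DF=(1 − 83/4851·(0.973600))/(1+83/4851) = 2417/2500 ≈ 0.966800
step 3 [3y] swap r/1=190/7161: DF=(1 − 190/7161·(0.973600+0.966800))/(1+190/7161) = 231/250 ≈ 0.924000
step 4 [4y] swap r/1=212/9449: DF=(1 − 212/9449·(0.973600+0.966800+0.924000))/(1+212/9449) = 572/625 ≈ 0.915200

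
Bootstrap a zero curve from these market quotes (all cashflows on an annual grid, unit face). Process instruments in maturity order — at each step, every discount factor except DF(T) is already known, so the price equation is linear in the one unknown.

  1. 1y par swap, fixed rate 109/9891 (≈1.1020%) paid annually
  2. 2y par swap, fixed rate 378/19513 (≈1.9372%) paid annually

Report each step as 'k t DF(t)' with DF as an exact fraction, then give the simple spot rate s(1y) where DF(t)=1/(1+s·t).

1 1 9891/10000
2 2 4811/5000
s(1y) = (1/(9891/10000) − 1)/(1) = 109/9891 ≈ 1.1020%

step 1 [1y] swap r/1=109/9891: DF=(1 − 109/9891·(0))/(1+109/9891) = 9891/10000 ≈ 0.989100
step 2 [2y] swap r/1=378/19513: DF=(1 − 378/19513·(0.989100))/(1+378/19513) = 4811/5000 ≈ 0.962200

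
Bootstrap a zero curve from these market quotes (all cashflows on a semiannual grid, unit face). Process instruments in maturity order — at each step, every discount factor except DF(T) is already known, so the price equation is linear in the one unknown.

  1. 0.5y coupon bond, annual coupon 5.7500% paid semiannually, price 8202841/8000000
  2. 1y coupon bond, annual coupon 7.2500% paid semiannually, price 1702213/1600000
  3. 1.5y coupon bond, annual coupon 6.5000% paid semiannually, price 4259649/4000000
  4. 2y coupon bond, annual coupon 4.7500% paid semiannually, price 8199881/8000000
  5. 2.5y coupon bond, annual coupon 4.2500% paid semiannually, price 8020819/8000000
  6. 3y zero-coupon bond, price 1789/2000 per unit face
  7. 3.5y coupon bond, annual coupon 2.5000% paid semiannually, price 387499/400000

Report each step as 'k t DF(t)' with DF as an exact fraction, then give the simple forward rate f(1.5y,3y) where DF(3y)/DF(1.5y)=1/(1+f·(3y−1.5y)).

step 1 [0.5y] bond c/2=23/800: DF=(8202841/8000000 − 23/800·(0))/(1+23/800) = 9967/10000 ≈ 0.996700
step 2 [1y] bond c/2=29/800: DF=(1702213/1600000 − 29/800·(0.996700))/(1+29/800) = 4959/5000 ≈ 0.991800
step 3 [1.5y] bond c/2=13/400: DF=(4259649/4000000 − 13/400·(0.996700+0.991800))/(1+13/400) = 1211/1250 ≈ 0.968800
step 4 [2y] bond c/2=19/800: DF=(8199881/8000000 − 19/800·(0.996700+0.991800+0.968800))/(1+19/800) = 4663/5000 ≈ 0.932600
step 5 [2.5y] bond c/2=17/800: DF=(8020819/8000000 − 17/800·(0.996700+0.991800+0.968800+0.932600))/(1+17/800) = 563/625 ≈ 0.900800
step 6 [3y] zero: DF = P = 1789/2000 ≈ 0.894500
step 7 [3.5y] bond c/2=1/80: DF=(387499/400000 − 1/80·(0.996700+0.991800+0.968800+0.932600+0.900800+0.894500))/(1+1/80) = 4433/5000 ≈ 0.886600

1 1/2 9967/10000
2 1 4959/5000
3 3/2 1211/1250
4 2 4663/5000
5 5/2 563/625
6 3 1789/2000
7 7/2 4433/5000
f(1.5y,3y) = ((1211/1250)/(1789/2000) − 1)/(3/2) = 1486/26835 ≈ 5.5375%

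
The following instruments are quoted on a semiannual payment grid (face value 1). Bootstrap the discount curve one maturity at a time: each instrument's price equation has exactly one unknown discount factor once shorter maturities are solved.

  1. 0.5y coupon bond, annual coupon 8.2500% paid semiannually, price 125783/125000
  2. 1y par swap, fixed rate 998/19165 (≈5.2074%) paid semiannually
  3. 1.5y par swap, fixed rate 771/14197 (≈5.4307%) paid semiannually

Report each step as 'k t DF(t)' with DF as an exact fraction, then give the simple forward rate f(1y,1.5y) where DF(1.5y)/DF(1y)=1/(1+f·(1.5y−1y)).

step 1 [0.5y] bond c/2=33/800: DF=(125783/125000 − 33/800·(0))/(1+33/800) = 604/625 ≈ 0.966400
step 2 [1y] swap r/2=499/19165: DF=(1 − 499/19165·(0.966400))/(1+499/19165) = 9501/10000 ≈ 0.950100
step 3 [1.5y] swap r/2=771/28394: DF=(1 − 771/28394·(0.966400+0.950100))/(1+771/28394) = 9229/10000 ≈ 0.922900

1 1/2 604/625
2 1 9501/10000
3 3/2 9229/10000
f(1y,1.5y) = ((9501/10000)/(9229/10000) − 1)/(1/2) = 544/9229 ≈ 5.8945%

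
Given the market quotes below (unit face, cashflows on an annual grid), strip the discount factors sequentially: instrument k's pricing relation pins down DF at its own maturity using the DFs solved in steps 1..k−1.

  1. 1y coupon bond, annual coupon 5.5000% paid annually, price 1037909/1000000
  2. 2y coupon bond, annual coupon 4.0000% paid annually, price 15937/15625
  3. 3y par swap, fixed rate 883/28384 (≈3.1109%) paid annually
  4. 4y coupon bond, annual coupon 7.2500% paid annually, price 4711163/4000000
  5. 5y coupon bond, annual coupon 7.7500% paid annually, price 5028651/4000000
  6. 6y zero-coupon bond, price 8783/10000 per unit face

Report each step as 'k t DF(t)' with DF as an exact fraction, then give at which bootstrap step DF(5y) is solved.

step 1 [1y] bond c/1=11/200: DF=(1037909/1000000 − 11/200·(0))/(1+11/200) = 4919/5000 ≈ 0.983800
step 2 [2y] bond c/1=1/25: DF=(15937/15625 − 1/25·(0.983800))/(1+1/25) = 9429/10000 ≈ 0.942900
step 3 [3y] swap r/1=883/28384: DF=(1 − 883/28384·(0.983800+0.942900))/(1+883/28384) = 9117/10000 ≈ 0.911700
step 4 [4y] bond c/1=29/400: DF=(4711163/4000000 − 29/400·(0.983800+0.942900+0.911700))/(1+29/400) = 9063/10000 ≈ 0.906300
step 5 [5y] bond c/1=31/400: DF=(5028651/4000000 − 31/400·(0.983800+0.942900+0.911700+0.906300))/(1+31/400) = 4487/5000 ≈ 0.897400
step 6 [6y] zero: DF = P = 8783/10000 ≈ 0.878300

1 1 4919/5000
2 2 9429/10000
3 3 9117/10000
4 4 9063/10000
5 5 4487/5000
6 6 8783/10000
DF(5y) is solved at step 5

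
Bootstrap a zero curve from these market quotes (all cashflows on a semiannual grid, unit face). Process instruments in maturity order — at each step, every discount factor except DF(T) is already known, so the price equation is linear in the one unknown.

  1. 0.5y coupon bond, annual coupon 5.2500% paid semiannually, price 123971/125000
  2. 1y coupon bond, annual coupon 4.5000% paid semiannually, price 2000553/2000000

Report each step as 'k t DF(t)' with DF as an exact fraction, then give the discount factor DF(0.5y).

step 1 [0.5y] bond c/2=21/800: DF=(123971/125000 − 21/800·(0))/(1+21/800) = 604/625 ≈ 0.966400
step 2 [1y] bond c/2=9/400: DF=(2000553/2000000 − 9/400·(0.966400))/(1+9/400) = 957/1000 ≈ 0.957000

1 1/2 604/625
2 1 957/1000
DF(0.5y) = 604/625 ≈ 0.966400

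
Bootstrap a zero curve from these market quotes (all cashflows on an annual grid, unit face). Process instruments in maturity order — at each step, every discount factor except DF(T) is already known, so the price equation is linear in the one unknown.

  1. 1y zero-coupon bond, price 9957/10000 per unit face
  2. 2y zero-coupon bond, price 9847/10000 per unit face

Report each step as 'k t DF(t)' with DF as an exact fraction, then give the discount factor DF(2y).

1 1 9957/10000
2 2 9847/10000
DF(2y) = 9847/10000 ≈ 0.984700

step 1 [1y] zero: DF = P = 9957/10000 ≈ 0.995700
step 2 [2y] zero: DF = P = 9847/10000 ≈ 0.984700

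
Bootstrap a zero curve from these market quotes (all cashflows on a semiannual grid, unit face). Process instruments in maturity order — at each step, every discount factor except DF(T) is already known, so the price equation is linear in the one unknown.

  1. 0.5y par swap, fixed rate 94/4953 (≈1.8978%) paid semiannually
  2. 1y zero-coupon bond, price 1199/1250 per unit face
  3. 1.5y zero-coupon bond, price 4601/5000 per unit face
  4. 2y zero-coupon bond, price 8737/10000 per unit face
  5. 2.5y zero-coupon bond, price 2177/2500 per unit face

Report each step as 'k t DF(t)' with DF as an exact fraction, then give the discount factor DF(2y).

1 1/2 4953/5000
2 1 1199/1250
3 3/2 4601/5000
4 2 8737/10000
5 5/2 2177/2500
DF(2y) = 8737/10000 ≈ 0.873700

step 1 [0.5y] swap r/2=47/4953: DF=(1 − 47/4953·(0))/(1+47/4953) = 4953/5000 ≈ 0.990600
step 2 [1y] zero: DF = P = 1199/1250 ≈ 0.959200
step 3 [1.5y] zero: DF = P = 4601/5000 ≈ 0.920200
step 4 [2y] zero: DF = P = 8737/10000 ≈ 0.873700
step 5 [2.5y] zero: DF = P = 2177/2500 ≈ 0.870800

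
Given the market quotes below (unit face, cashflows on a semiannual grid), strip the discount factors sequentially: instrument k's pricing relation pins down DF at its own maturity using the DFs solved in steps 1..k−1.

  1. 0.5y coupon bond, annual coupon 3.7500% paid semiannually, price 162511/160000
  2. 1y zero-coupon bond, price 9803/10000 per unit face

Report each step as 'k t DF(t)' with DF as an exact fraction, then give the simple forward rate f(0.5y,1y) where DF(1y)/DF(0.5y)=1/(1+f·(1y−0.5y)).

step 1 [0.5y] bond c/2=3/160: DF=(162511/160000 − 3/160·(0))/(1+3/160) = 997/1000 ≈ 0.997000
step 2 [1y] zero: DF = P = 9803/10000 ≈ 0.980300

1 1/2 997/1000
2 1 9803/10000
f(0.5y,1y) = ((997/1000)/(9803/10000) − 1)/(1/2) = 334/9803 ≈ 3.4071%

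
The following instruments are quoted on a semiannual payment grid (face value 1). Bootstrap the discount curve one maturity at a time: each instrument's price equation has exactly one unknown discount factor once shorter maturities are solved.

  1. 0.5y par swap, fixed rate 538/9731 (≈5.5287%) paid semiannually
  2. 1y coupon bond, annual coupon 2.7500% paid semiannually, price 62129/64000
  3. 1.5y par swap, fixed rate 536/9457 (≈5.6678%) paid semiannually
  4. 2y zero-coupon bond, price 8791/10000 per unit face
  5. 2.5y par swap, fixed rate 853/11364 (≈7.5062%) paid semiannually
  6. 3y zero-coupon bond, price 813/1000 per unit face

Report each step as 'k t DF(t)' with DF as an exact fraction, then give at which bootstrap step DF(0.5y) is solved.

1 1/2 9731/10000
2 1 2361/2500
3 3/2 2299/2500
4 2 8791/10000
5 5/2 4147/5000
6 3 813/1000
DF(0.5y) is solved at step 1

step 1 [0.5y] swap r/2=269/9731: DF=(1 − 269/9731·(0))/(1+269/9731) = 9731/10000 ≈ 0.973100
step 2 [1y] bond c/2=11/800: DF=(62129/64000 − 11/800·(0.973100))/(1+11/800) = 2361/2500 ≈ 0.944400
step 3 [1.5y] swap r/2=268/9457: DF=(1 − 268/9457·(0.973100+0.944400))/(1+268/9457) = 2299/2500 ≈ 0.919600
step 4 [2y] zero: DF = P = 8791/10000 ≈ 0.879100
step 5 [2.5y] swap r/2=853/22728: DF=(1 − 853/22728·(0.973100+0.944400+0.919600+0.879100))/(1+853/22728) = 4147/5000 ≈ 0.829400
step 6 [3y] zero: DF = P = 813/1000 ≈ 0.813000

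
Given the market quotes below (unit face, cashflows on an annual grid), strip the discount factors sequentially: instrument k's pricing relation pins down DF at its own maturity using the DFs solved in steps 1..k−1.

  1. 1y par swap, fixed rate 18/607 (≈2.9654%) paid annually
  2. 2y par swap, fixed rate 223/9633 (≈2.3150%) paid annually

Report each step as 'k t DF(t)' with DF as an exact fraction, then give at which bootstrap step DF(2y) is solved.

1 1 607/625
2 2 4777/5000
DF(2y) is solved at step 2

step 1 [1y] swap r/1=18/607: DF=(1 − 18/607·(0))/(1+18/607) = 607/625 ≈ 0.971200
step 2 [2y] swap r/1=223/9633: DF=(1 − 223/9633·(0.971200))/(1+223/9633) = 4777/5000 ≈ 0.955400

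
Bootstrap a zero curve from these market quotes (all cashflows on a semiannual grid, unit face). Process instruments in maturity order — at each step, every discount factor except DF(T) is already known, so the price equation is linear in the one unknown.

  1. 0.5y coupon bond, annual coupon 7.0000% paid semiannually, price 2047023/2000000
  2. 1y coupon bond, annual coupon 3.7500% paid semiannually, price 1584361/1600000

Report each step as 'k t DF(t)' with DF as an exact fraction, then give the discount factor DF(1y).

step 1 [0.5y] bond c/2=7/200: DF=(2047023/2000000 − 7/200·(0))/(1+7/200) = 9889/10000 ≈ 0.988900
step 2 [1y] bond c/2=3/160: DF=(1584361/1600000 − 3/160·(0.988900))/(1+3/160) = 4769/5000 ≈ 0.953800

1 1/2 9889/10000
2 1 4769/5000
DF(1y) = 4769/5000 ≈ 0.953800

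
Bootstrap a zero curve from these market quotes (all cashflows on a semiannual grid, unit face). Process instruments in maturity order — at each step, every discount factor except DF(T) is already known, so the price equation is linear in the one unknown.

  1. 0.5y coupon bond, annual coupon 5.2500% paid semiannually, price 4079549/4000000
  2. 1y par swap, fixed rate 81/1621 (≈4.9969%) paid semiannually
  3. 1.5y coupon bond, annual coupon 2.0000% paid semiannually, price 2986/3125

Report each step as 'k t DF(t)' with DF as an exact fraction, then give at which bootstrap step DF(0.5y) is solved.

step 1 [0.5y] bond c/2=21/800: DF=(4079549/4000000 − 21/800·(0))/(1+21/800) = 4969/5000 ≈ 0.993800
step 2 [1y] swap r/2=81/3242: DF=(1 − 81/3242·(0.993800))/(1+81/3242) = 4757/5000 ≈ 0.951400
step 3 [1.5y] bond c/2=1/100: DF=(2986/3125 − 1/100·(0.993800+0.951400))/(1+1/100) = 2317/2500 ≈ 0.926800

1 1/2 4969/5000
2 1 4757/5000
3 3/2 2317/2500
DF(0.5y) is solved at step 1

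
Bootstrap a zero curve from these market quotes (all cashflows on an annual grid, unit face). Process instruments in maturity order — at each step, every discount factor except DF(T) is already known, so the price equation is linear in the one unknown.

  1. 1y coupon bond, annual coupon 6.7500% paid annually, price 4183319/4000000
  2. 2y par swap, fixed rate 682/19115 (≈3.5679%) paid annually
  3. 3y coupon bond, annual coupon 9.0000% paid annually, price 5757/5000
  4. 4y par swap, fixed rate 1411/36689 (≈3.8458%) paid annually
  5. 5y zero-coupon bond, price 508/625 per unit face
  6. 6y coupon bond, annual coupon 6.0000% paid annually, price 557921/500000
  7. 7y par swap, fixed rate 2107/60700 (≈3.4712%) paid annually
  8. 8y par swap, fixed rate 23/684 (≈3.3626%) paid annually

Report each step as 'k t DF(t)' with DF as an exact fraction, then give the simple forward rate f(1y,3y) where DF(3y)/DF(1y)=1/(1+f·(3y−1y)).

1 1 9797/10000
2 2 4659/5000
3 3 1797/2000
4 4 8589/10000
5 5 508/625
6 6 799/1000
7 7 7893/10000
8 8 77/100
f(1y,3y) = ((9797/10000)/(1797/2000) − 1)/(2) = 406/8985 ≈ 4.5186%

step 1 [1y] bond c/1=27/400: DF=(4183319/4000000 − 27/400·(0))/(1+27/400) = 9797/10000 ≈ 0.979700
step 2 [2y] swap r/1=682/19115: DF=(1 − 682/19115·(0.979700))/(1+682/19115) = 4659/5000 ≈ 0.931800
step 3 [3y] bond c/1=9/100: DF=(5757/5000 − 9/100·(0.979700+0.931800))/(1+9/100) = 1797/2000 ≈ 0.898500
step 4 [4y] swap r/1=1411/36689: DF=(1 − 1411/36689·(0.979700+0.931800+0.898500))/(1+1411/36689) = 8589/10000 ≈ 0.858900
step 5 [5y] zero: DF = P = 508/625 ≈ 0.812800
step 6 [6y] bond c/1=3/50: DF=(557921/500000 − 3/50·(0.979700+0.931800+0.898500+0.858900+0.812800))/(1+3/50) = 799/1000 ≈ 0.799000
step 7 [7y] swap r/1=2107/60700: DF=(1 − 2107/60700·(0.979700+0.931800+0.898500+0.858900+0.812800+0.799000))/(1+2107/60700) = 7893/10000 ≈ 0.789300
step 8 [8y] swap r/1=23/684: DF=(1 − 23/684·(0.979700+0.931800+0.898500+0.858900+0.812800+0.799000+0.789300))/(1+23/684) = 77/100 ≈ 0.770000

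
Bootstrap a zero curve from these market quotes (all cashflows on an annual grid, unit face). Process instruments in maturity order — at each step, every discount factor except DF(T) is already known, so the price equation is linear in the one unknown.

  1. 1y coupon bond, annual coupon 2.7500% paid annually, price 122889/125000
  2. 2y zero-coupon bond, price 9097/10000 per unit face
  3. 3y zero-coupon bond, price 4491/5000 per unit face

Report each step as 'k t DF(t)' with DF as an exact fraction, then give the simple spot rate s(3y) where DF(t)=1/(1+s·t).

1 1 598/625
2 2 9097/10000
3 3 4491/5000
s(3y) = (1/(4491/5000) − 1)/(3) = 509/13473 ≈ 3.7779%

step 1 [1y] bond c/1=11/400: DF=(122889/125000 − 11/400·(0))/(1+11/400) = 598/625 ≈ 0.956800
step 2 [2y] zero: DF = P = 9097/10000 ≈ 0.909700
step 3 [3y] zero: DF = P = 4491/5000 ≈ 0.898200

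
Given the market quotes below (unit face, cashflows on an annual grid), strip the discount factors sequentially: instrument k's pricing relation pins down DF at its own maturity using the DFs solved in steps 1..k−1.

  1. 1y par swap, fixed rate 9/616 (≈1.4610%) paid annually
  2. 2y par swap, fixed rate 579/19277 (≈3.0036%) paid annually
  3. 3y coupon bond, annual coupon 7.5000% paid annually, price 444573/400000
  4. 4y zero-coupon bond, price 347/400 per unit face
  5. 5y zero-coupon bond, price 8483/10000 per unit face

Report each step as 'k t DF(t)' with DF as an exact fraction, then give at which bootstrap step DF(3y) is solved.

step 1 [1y] swap r/1=9/616: DF=(1 − 9/616·(0))/(1+9/616) = 616/625 ≈ 0.985600
step 2 [2y] swap r/1=579/19277: DF=(1 − 579/19277·(0.985600))/(1+579/19277) = 9421/10000 ≈ 0.942100
step 3 [3y] bond c/1=3/40: DF=(444573/400000 − 3/40·(0.985600+0.942100))/(1+3/40) = 4497/5000 ≈ 0.899400
step 4 [4y] zero: DF = P = 347/400 ≈ 0.867500
step 5 [5y] zero: DF = P = 8483/10000 ≈ 0.848300

1 1 616/625
2 2 9421/10000
3 3 4497/5000
4 4 347/400
5 5 8483/10000
DF(3y) is solved at step 3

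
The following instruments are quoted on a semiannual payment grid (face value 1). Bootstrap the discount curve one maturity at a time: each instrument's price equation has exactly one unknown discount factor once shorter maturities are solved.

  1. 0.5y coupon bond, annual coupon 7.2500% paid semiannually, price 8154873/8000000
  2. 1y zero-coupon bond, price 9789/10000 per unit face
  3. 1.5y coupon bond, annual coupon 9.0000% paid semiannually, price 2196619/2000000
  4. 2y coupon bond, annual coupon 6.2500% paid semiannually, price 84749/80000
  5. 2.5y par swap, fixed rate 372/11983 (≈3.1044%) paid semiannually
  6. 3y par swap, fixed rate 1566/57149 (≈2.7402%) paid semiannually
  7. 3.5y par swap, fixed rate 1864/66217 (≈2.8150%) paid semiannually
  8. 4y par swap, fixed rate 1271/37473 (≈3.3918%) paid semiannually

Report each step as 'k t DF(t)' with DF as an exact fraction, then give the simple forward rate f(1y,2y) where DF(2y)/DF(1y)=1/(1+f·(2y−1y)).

1 1/2 9837/10000
2 1 9789/10000
3 3/2 1933/2000
4 2 1877/2000
5 5/2 1157/1250
6 3 9217/10000
7 7/2 2267/2500
8 4 8729/10000
f(1y,2y) = ((9789/10000)/(1877/2000) − 1)/(1) = 404/9385 ≈ 4.3047%

step 1 [0.5y] bond c/2=29/800: DF=(8154873/8000000 − 29/800·(0))/(1+29/800) = 9837/10000 ≈ 0.983700
step 2 [1y] zero: DF = P = 9789/10000 ≈ 0.978900
step 3 [1.5y] bond c/2=9/200: DF=(2196619/2000000 − 9/200·(0.983700+0.978900))/(1+9/200) = 1933/2000 ≈ 0.966500
step 4 [2y] bond c/2=1/32: DF=(84749/80000 − 1/32·(0.983700+0.978900+0.966500))/(1+1/32) = 1877/2000 ≈ 0.938500
step 5 [2.5y] swap r/2=186/11983: DF=(1 − 186/11983·(0.983700+0.978900+0.966500+0.938500))/(1+186/11983) = 1157/1250 ≈ 0.925600
step 6 [3y] swap r/2=783/57149: DF=(1 − 783/57149·(0.983700+0.978900+0.966500+0.938500+0.925600))/(1+783/57149) = 9217/10000 ≈ 0.921700
step 7 [3.5y] swap r/2=932/66217: DF=(1 − 932/66217·(0.983700+0.978900+0.966500+0.938500+0.925600+0.921700))/(1+932/66217) = 2267/2500 ≈ 0.906800
step 8 [4y] swap r/2=1271/74946: DF=(1 − 1271/74946·(0.983700+0.978900+0.966500+0.938500+0.925600+0.921700+0.906800))/(1+1271/74946) = 8729/10000 ≈ 0.872900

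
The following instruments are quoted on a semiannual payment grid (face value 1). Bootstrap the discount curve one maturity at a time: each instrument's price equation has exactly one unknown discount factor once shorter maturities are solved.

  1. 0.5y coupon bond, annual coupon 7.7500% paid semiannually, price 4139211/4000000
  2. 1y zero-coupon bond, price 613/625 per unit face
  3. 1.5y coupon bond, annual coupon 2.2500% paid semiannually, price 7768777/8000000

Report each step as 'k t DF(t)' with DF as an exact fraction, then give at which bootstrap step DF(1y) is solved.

1 1/2 4981/5000
2 1 613/625
3 3/2 9383/10000
DF(1y) is solved at step 2

step 1 [0.5y] bond c/2=31/800: DF=(4139211/4000000 − 31/800·(0))/(1+31/800) = 4981/5000 ≈ 0.996200
step 2 [1y] zero: DF = P = 613/625 ≈ 0.980800
step 3 [1.5y] bond c/2=9/800: DF=(7768777/8000000 − 9/800·(0.996200+0.980800))/(1+9/800) = 9383/10000 ≈ 0.938300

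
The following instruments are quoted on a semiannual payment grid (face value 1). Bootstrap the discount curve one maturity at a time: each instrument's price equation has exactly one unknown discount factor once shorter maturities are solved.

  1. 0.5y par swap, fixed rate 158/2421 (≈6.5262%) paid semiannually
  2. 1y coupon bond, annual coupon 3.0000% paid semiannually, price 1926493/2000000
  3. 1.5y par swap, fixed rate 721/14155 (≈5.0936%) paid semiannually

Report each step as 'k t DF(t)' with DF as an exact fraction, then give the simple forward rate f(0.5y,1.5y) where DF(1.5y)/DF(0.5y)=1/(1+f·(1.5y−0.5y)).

1 1/2 2421/2500
2 1 9347/10000
3 3/2 9279/10000
f(0.5y,1.5y) = ((2421/2500)/(9279/10000) − 1)/(1) = 45/1031 ≈ 4.3647%

step 1 [0.5y] swap r/2=79/2421: DF=(1 − 79/2421·(0))/(1+79/2421) = 2421/2500 ≈ 0.968400
step 2 [1y] bond c/2=3/200: DF=(1926493/2000000 − 3/200·(0.968400))/(1+3/200) = 9347/10000 ≈ 0.934700
step 3 [1.5y] swap r/2=721/28310: DF=(1 − 721/28310·(0.968400+0.934700))/(1+721/28310) = 9279/10000 ≈ 0.927900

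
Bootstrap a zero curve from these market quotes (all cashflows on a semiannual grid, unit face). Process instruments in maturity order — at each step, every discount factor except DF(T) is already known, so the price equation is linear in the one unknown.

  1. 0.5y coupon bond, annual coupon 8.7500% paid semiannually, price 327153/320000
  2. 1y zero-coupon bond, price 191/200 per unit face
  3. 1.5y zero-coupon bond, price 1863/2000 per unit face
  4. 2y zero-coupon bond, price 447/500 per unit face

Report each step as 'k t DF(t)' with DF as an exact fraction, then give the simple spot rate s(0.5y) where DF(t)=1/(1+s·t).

1 1/2 1959/2000
2 1 191/200
3 3/2 1863/2000
4 2 447/500
s(0.5y) = (1/(1959/2000) − 1)/(1/2) = 82/1959 ≈ 4.1858%

step 1 [0.5y] bond c/2=7/160: DF=(327153/320000 − 7/160·(0))/(1+7/160) = 1959/2000 ≈ 0.979500
step 2 [1y] zero: DF = P = 191/200 ≈ 0.955000
step 3 [1.5y] zero: DF = P = 1863/2000 ≈ 0.931500
step 4 [2y] zero: DF = P = 447/500 ≈ 0.894000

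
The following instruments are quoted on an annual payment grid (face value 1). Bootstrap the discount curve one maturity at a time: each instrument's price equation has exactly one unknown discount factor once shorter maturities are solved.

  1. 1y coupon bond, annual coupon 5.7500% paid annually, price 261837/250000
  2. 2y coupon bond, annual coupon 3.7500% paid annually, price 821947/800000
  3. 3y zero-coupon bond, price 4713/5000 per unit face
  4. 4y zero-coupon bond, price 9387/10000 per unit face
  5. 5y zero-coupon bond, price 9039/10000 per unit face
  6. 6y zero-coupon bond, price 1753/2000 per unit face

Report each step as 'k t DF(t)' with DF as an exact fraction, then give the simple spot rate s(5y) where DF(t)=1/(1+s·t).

step 1 [1y] bond c/1=23/400: DF=(261837/250000 − 23/400·(0))/(1+23/400) = 619/625 ≈ 0.990400
step 2 [2y] bond c/1=3/80: DF=(821947/800000 − 3/80·(0.990400))/(1+3/80) = 1909/2000 ≈ 0.954500
step 3 [3y] zero: DF = P = 4713/5000 ≈ 0.942600
step 4 [4y] zero: DF = P = 9387/10000 ≈ 0.938700
step 5 [5y] zero: DF = P = 9039/10000 ≈ 0.903900
step 6 [6y] zero: DF = P = 1753/2000 ≈ 0.876500

1 1 619/625
2 2 1909/2000
3 3 4713/5000
4 4 9387/10000
5 5 9039/10000
6 6 1753/2000
s(5y) = (1/(9039/10000) − 1)/(5) = 961/45195 ≈ 2.1263%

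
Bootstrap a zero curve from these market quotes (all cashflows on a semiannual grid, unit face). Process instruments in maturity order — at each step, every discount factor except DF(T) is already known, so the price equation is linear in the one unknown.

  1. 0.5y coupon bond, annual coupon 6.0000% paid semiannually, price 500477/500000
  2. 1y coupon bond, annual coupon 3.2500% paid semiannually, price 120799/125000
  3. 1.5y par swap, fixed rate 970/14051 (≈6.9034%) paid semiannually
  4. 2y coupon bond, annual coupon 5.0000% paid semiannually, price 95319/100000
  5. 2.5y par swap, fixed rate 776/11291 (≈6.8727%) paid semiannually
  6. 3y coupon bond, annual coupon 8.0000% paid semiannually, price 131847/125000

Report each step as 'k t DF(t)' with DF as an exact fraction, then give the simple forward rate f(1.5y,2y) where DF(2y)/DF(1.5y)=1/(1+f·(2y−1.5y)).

step 1 [0.5y] bond c/2=3/100: DF=(500477/500000 − 3/100·(0))/(1+3/100) = 4859/5000 ≈ 0.971800
step 2 [1y] bond c/2=13/800: DF=(120799/125000 − 13/800·(0.971800))/(1+13/800) = 4677/5000 ≈ 0.935400
step 3 [1.5y] swap r/2=485/14051: DF=(1 − 485/14051·(0.971800+0.935400))/(1+485/14051) = 903/1000 ≈ 0.903000
step 4 [2y] bond c/2=1/40: DF=(95319/100000 − 1/40·(0.971800+0.935400+0.903000))/(1+1/40) = 4307/5000 ≈ 0.861400
step 5 [2.5y] swap r/2=388/11291: DF=(1 − 388/11291·(0.971800+0.935400+0.903000+0.861400))/(1+388/11291) = 528/625 ≈ 0.844800
step 6 [3y] bond c/2=1/25: DF=(131847/125000 − 1/25·(0.971800+0.935400+0.903000+0.861400+0.844800))/(1+1/25) = 1681/2000 ≈ 0.840500

1 1/2 4859/5000
2 1 4677/5000
3 3/2 903/1000
4 2 4307/5000
5 5/2 528/625
6 3 1681/2000
f(1.5y,2y) = ((903/1000)/(4307/5000) − 1)/(1/2) = 416/4307 ≈ 9.6587%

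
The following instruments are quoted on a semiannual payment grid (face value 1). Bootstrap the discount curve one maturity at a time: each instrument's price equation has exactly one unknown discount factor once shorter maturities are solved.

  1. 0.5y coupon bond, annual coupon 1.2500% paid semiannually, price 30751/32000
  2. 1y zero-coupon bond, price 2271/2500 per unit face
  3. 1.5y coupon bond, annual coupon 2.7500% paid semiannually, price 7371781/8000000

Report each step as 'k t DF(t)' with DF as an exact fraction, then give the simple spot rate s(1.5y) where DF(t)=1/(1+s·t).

step 1 [0.5y] bond c/2=1/160: DF=(30751/32000 − 1/160·(0))/(1+1/160) = 191/200 ≈ 0.955000
step 2 [1y] zero: DF = P = 2271/2500 ≈ 0.908400
step 3 [1.5y] bond c/2=11/800: DF=(7371781/8000000 − 11/800·(0.955000+0.908400))/(1+11/800) = 8837/10000 ≈ 0.883700

1 1/2 191/200
2 1 2271/2500
3 3/2 8837/10000
s(1.5y) = (1/(8837/10000) − 1)/(3/2) = 2326/26511 ≈ 8.7737%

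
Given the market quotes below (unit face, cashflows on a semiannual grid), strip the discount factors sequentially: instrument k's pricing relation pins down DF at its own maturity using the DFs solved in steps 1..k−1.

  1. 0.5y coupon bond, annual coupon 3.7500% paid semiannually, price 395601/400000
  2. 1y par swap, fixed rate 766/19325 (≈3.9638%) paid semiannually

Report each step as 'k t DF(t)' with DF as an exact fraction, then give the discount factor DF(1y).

1 1/2 2427/2500
2 1 9617/10000
DF(1y) = 9617/10000 ≈ 0.961700

step 1 [0.5y] bond c/2=3/160: DF=(395601/400000 − 3/160·(0))/(1+3/160) = 2427/2500 ≈ 0.970800
step 2 [1y] swap r/2=383/19325: DF=(1 − 383/19325·(0.970800))/(1+383/19325) = 9617/10000 ≈ 0.961700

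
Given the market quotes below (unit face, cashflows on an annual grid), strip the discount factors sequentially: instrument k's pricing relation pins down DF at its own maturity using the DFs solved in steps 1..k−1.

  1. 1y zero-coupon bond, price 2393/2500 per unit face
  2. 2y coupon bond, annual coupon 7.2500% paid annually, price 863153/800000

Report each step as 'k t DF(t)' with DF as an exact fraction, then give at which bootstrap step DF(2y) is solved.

step 1 [1y] zero: DF = P = 2393/2500 ≈ 0.957200
step 2 [2y] bond c/1=29/400: DF=(863153/800000 − 29/400·(0.957200))/(1+29/400) = 9413/10000 ≈ 0.941300

1 1 2393/2500
2 2 9413/10000
DF(2y) is solved at step 2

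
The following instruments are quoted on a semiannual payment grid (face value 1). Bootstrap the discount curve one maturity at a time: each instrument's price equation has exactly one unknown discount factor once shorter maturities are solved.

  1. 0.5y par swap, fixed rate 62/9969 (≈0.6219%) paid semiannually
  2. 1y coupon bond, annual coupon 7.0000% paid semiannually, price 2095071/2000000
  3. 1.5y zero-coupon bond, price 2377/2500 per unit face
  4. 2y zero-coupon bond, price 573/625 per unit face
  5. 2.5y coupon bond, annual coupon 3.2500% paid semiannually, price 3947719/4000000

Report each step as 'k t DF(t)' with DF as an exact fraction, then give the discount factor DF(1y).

step 1 [0.5y] swap r/2=31/9969: DF=(1 − 31/9969·(0))/(1+31/9969) = 9969/10000 ≈ 0.996900
step 2 [1y] bond c/2=7/200: DF=(2095071/2000000 − 7/200·(0.996900))/(1+7/200) = 1223/1250 ≈ 0.978400
step 3 [1.5y] zero: DF = P = 2377/2500 ≈ 0.950800
step 4 [2y] zero: DF = P = 573/625 ≈ 0.916800
step 5 [2.5y] bond c/2=13/800: DF=(3947719/4000000 − 13/800·(0.996900+0.978400+0.950800+0.916800))/(1+13/800) = 9097/10000 ≈ 0.909700

1 1/2 9969/10000
2 1 1223/1250
3 3/2 2377/2500
4 2 573/625
5 5/2 9097/10000
DF(1y) = 1223/1250 ≈ 0.978400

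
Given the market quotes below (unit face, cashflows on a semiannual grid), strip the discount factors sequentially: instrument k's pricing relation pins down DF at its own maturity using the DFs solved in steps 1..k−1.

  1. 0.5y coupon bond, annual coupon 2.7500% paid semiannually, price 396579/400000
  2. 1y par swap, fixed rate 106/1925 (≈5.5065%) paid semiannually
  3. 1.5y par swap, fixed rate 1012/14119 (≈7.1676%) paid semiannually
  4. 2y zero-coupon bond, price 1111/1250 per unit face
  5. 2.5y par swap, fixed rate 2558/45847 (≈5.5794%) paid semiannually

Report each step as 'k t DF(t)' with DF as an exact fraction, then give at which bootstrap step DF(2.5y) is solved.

1 1/2 489/500
2 1 947/1000
3 3/2 2247/2500
4 2 1111/1250
5 5/2 8721/10000
DF(2.5y) is solved at step 5

step 1 [0.5y] bond c/2=11/800: DF=(396579/400000 − 11/800·(0))/(1+11/800) = 489/500 ≈ 0.978000
step 2 [1y] swap r/2=53/1925: DF=(1 − 53/1925·(0.978000))/(1+53/1925) = 947/1000 ≈ 0.947000
step 3 [1.5y] swap r/2=506/14119: DF=(1 − 506/14119·(0.978000+0.947000))/(1+506/14119) = 2247/2500 ≈ 0.898800
step 4 [2y] zero: DF = P = 1111/1250 ≈ 0.888800
step 5 [2.5y] swap r/2=1279/45847: DF=(1 − 1279/45847·(0.978000+0.947000+0.898800+0.888800))/(1+1279/45847) = 8721/10000 ≈ 0.872100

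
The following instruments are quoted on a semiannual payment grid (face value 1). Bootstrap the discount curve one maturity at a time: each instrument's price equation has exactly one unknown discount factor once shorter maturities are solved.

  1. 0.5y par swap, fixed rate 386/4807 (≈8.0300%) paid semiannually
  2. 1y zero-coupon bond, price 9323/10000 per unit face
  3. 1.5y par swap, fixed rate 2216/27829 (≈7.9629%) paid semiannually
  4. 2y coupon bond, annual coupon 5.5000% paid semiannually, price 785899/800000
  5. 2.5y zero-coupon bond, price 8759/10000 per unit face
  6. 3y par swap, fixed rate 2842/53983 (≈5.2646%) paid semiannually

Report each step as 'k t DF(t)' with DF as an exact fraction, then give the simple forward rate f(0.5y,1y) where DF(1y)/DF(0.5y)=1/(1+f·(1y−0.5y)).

step 1 [0.5y] swap r/2=193/4807: DF=(1 − 193/4807·(0))/(1+193/4807) = 4807/5000 ≈ 0.961400
step 2 [1y] zero: DF = P = 9323/10000 ≈ 0.932300
step 3 [1.5y] swap r/2=1108/27829: DF=(1 − 1108/27829·(0.961400+0.932300))/(1+1108/27829) = 2223/2500 ≈ 0.889200
step 4 [2y] bond c/2=11/400: DF=(785899/800000 − 11/400·(0.961400+0.932300+0.889200))/(1+11/400) = 551/625 ≈ 0.881600
step 5 [2.5y] zero: DF = P = 8759/10000 ≈ 0.875900
step 6 [3y] swap r/2=1421/53983: DF=(1 − 1421/53983·(0.961400+0.932300+0.889200+0.881600+0.875900))/(1+1421/53983) = 8579/10000 ≈ 0.857900

1 1/2 4807/5000
2 1 9323/10000
3 3/2 2223/2500
4 2 551/625
5 5/2 8759/10000
6 3 8579/10000
f(0.5y,1y) = ((4807/5000)/(9323/10000) − 1)/(1/2) = 582/9323 ≈ 6.2426%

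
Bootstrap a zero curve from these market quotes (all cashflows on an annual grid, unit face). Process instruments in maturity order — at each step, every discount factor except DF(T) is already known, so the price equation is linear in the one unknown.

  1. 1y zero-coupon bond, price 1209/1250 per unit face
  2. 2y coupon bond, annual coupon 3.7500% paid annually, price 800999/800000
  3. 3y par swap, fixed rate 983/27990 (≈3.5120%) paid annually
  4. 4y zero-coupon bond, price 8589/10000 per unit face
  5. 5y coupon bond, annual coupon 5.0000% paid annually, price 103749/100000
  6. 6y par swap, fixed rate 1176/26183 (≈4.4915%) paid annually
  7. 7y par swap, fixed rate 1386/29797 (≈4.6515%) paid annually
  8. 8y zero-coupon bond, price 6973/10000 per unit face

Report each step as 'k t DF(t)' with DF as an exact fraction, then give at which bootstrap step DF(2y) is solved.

1 1 1209/1250
2 2 9301/10000
3 3 9017/10000
4 4 8589/10000
5 5 8139/10000
6 6 478/625
7 7 1807/2500
8 8 6973/10000
DF(2y) is solved at step 2

step 1 [1y] zero: DF = P = 1209/1250 ≈ 0.967200
step 2 [2y] bond c/1=3/80: DF=(800999/800000 − 3/80·(0.967200))/(1+3/80) = 9301/10000 ≈ 0.930100
step 3 [3y] swap r/1=983/27990: DF=(1 − 983/27990·(0.967200+0.930100))/(1+983/27990) = 9017/10000 ≈ 0.901700
step 4 [4y] zero: DF = P = 8589/10000 ≈ 0.858900
step 5 [5y] bond c/1=1/20: DF=(103749/100000 − 1/20·(0.967200+0.930100+0.901700+0.858900))/(1+1/20) = 8139/10000 ≈ 0.813900
step 6 [6y] swap r/1=1176/26183: DF=(1 − 1176/26183·(0.967200+0.930100+0.901700+0.858900+0.813900))/(1+1176/26183) = 478/625 ≈ 0.764800
step 7 [7y] swap r/1=1386/29797: DF=(1 − 1386/29797·(0.967200+0.930100+0.901700+0.858900+0.813900+0.764800))/(1+1386/29797) = 1807/2500 ≈ 0.722800
step 8 [8y] zero: DF = P = 6973/10000 ≈ 0.697300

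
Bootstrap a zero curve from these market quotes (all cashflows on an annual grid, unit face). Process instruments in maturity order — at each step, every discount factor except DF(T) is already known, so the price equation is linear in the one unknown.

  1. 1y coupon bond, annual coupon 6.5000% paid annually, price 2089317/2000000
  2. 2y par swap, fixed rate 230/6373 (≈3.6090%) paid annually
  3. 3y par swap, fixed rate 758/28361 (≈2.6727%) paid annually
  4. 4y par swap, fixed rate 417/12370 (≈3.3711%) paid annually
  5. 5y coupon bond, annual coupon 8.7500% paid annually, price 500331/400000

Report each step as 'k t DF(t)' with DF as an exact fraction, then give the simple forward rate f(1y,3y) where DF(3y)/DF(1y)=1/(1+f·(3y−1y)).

step 1 [1y] bond c/1=13/200: DF=(2089317/2000000 − 13/200·(0))/(1+13/200) = 9809/10000 ≈ 0.980900
step 2 [2y] swap r/1=230/6373: DF=(1 − 230/6373·(0.980900))/(1+230/6373) = 931/1000 ≈ 0.931000
step 3 [3y] swap r/1=758/28361: DF=(1 − 758/28361·(0.980900+0.931000))/(1+758/28361) = 4621/5000 ≈ 0.924200
step 4 [4y] swap r/1=417/12370: DF=(1 − 417/12370·(0.980900+0.931000+0.924200))/(1+417/12370) = 8749/10000 ≈ 0.874900
step 5 [5y] bond c/1=7/80: DF=(500331/400000 − 7/80·(0.980900+0.931000+0.924200+0.874900))/(1+7/80) = 2129/2500 ≈ 0.851600

1 1 9809/10000
2 2 931/1000
3 3 4621/5000
4 4 8749/10000
5 5 2129/2500
f(1y,3y) = ((9809/10000)/(4621/5000) − 1)/(2) = 567/18484 ≈ 3.0675%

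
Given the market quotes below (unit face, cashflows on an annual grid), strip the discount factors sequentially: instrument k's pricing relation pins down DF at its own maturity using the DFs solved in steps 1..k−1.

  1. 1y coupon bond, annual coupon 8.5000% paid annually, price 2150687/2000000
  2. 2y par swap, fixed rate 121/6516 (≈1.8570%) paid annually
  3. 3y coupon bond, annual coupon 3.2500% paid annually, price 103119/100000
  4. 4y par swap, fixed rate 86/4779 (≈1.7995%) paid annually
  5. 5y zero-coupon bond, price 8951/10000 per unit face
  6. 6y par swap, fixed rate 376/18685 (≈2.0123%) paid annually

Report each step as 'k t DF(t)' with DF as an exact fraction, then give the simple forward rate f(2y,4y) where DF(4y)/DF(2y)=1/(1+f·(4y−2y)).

1 1 9911/10000
2 2 9637/10000
3 3 2343/2500
4 4 582/625
5 5 8951/10000
6 6 1109/1250
f(2y,4y) = ((9637/10000)/(582/625) − 1)/(2) = 325/18624 ≈ 1.7451%

step 1 [1y] bond c/1=17/200: DF=(2150687/2000000 − 17/200·(0))/(1+17/200) = 9911/10000 ≈ 0.991100
step 2 [2y] swap r/1=121/6516: DF=(1 − 121/6516·(0.991100))/(1+121/6516) = 9637/10000 ≈ 0.963700
step 3 [3y] bond c/1=13/400: DF=(103119/100000 − 13/400·(0.991100+0.963700))/(1+13/400) = 2343/2500 ≈ 0.937200
step 4 [4y] swap r/1=86/4779: DF=(1 − 86/4779·(0.991100+0.963700+0.937200))/(1+86/4779) = 582/625 ≈ 0.931200
step 5 [5y] zero: DF = P = 8951/10000 ≈ 0.895100
step 6 [6y] swap r/1=376/18685: DF=(1 − 376/18685·(0.991100+0.963700+0.937200+0.931200+0.895100))/(1+376/18685) = 1109/1250 ≈ 0.887200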